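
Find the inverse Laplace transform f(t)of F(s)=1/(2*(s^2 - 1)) sinh(t)/2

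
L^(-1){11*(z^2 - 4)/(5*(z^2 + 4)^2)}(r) 11*r*cos(2*r)/5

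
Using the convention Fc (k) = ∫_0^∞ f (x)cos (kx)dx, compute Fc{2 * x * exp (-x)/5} 2 * (1 - k^2)/ (5 * (k^2+1)^2)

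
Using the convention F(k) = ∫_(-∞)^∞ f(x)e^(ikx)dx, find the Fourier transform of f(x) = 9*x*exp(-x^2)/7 9*I*sqrt(pi)*k*exp(-k^2/4)/14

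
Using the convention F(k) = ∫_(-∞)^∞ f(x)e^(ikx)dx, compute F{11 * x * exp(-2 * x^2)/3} 11 * sqrt(2) * I * sqrt(pi) * k * exp(-k^2/8)/24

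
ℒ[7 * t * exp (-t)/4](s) 7/ (4 * (s + 1)^2)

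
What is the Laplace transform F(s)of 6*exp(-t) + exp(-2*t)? 6/(s + 1) + 1/(s + 2)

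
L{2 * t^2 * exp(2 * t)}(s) 4/(s - 2)^3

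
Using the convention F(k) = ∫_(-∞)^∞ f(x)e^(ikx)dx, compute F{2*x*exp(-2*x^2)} sqrt(2)*I*sqrt(pi)*k*exp(-k^2/8)/4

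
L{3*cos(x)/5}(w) 3*w/(5*(w^2 + 1))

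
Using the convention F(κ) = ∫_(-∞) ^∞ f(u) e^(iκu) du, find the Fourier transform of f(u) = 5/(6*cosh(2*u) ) 5*pi/(12*cosh(pi*κ/4) ) 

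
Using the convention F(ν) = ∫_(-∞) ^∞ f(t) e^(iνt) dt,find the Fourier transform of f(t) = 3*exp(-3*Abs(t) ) 18/(ν^2 + 9) 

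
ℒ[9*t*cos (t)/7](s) 9*(s^2 - 1)/ (7*(s^2+1)^2)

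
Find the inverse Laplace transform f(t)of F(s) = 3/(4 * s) 3/4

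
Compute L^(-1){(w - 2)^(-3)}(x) x^2*exp(2*x)/2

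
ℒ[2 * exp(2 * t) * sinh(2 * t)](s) 4/(s * (s - 4))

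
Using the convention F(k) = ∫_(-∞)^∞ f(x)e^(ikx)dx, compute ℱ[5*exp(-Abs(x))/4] 5/(2*(k^2 + 1))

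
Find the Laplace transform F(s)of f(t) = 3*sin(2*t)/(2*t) 3*atan(2/s)/2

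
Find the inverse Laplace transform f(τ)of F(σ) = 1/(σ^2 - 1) sinh(τ)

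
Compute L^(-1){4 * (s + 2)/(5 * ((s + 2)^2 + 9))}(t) 4 * exp(-2 * t) * cos(3 * t)/5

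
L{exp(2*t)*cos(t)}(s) (s - 2)/((s - 2)^2+1)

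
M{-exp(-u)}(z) -gamma(z)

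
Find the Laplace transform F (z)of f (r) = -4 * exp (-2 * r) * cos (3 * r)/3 4 * (-z - 2)/ (3 * ( (z + 2)^2 + 9))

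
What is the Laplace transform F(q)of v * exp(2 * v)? (q - 2)^(-2)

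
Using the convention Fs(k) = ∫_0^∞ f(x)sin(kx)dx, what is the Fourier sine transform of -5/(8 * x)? -5 * pi/16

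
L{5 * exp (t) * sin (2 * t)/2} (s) 5/ ( (s - 1)^2 + 4)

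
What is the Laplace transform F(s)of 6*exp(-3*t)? 6/(s + 3)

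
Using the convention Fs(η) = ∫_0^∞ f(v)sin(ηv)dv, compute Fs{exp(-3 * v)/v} atan(η/3)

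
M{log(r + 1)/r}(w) -pi*csc(pi*w)/(w - 1)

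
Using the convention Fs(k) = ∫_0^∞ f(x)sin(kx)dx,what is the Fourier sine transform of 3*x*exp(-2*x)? 12*k/(k^2 + 4)^2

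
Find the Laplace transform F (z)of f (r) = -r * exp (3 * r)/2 -1/ (2 * (z - 3)^2)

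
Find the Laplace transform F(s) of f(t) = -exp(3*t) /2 -1/(2*s - 6) 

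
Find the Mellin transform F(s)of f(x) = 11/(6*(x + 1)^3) 11*pi*(s - 2)*(s - 1)/(12*sin(pi*s))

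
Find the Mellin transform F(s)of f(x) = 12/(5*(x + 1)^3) 6*pi*(s - 2)*(s - 1)/(5*sin(pi*s))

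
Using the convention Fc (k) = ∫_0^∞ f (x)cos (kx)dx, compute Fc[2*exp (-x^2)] sqrt (pi)*exp (-k^2/4)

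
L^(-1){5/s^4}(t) 5*t^3/6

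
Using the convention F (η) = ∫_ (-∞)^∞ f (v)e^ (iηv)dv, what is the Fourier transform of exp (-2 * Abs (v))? 4/ (η^2 + 4)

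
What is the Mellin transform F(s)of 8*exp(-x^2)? 4*gamma(s/2)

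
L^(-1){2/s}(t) 2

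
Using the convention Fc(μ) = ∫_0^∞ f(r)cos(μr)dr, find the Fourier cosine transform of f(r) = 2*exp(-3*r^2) sqrt(3)*sqrt(pi)*exp(-μ^2/12)/3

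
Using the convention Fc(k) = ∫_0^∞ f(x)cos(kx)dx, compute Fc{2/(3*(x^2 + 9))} pi*exp(-3*k)/9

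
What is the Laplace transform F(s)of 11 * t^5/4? 330/s^6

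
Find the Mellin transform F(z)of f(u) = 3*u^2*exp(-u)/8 3*gamma(z + 2)/8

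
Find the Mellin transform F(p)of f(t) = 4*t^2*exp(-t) 4*gamma(p + 2)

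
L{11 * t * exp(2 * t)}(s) 11/(s - 2)^2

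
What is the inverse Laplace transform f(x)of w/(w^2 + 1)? cos(x)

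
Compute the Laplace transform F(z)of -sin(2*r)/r -atan(2/z)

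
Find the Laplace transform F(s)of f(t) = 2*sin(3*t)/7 6/(7*(s^2 + 9))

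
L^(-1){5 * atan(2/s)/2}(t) 5 * sin(2 * t)/(2 * t)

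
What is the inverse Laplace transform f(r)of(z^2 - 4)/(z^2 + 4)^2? r*cos(2*r)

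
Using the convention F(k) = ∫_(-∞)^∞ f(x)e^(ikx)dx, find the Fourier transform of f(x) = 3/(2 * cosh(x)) 3 * pi/(2 * cosh(pi * k/2))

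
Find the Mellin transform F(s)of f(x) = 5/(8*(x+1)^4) 5*gamma(s)*gamma(4 - s)/48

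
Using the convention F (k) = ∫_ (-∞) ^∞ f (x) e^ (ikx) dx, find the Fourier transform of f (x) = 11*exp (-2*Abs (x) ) 44/ (k^2+4) 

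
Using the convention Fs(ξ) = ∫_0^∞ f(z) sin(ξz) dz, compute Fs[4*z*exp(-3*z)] 24*ξ/(ξ^2 + 9) ^2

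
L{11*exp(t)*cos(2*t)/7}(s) 11*(s - 1)/(7*((s - 1)^2 + 4))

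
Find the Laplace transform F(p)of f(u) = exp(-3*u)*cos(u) (p + 3)/((p + 3)^2 + 1)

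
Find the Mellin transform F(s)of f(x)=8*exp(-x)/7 8*gamma(s)/7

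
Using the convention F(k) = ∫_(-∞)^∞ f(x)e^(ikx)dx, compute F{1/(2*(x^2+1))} pi*exp(-Abs(k))/2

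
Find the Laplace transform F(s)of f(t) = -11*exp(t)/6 -11/(6*s - 6)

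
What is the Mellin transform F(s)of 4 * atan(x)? -2 * pi * sec(pi * s/2)/s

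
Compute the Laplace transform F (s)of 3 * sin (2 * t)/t 3 * atan (2/s)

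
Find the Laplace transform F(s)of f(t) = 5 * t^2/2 5/s^3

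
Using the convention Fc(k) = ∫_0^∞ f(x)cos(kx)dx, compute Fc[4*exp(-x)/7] 4/(7*(k^2+1))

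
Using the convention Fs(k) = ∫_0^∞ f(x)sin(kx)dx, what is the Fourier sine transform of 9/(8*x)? 9*pi/16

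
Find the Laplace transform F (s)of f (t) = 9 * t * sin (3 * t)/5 54 * s/ (5 * (s^2+9)^2)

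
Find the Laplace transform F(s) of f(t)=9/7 9/(7*s) 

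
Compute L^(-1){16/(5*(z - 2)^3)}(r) 8*r^2*exp(2*r)/5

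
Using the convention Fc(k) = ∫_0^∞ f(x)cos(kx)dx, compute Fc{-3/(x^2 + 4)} -3*pi*exp(-2*k)/4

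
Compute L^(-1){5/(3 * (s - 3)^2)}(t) 5 * t * exp(3 * t)/3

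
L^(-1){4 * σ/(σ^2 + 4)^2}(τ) τ * sin(2 * τ)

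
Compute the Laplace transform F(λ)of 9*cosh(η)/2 9*λ/(2*(λ^2 - 1))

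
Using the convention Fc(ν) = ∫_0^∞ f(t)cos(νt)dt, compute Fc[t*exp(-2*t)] (4 - ν^2)/(ν^2+4)^2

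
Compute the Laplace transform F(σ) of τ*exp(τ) (σ - 1) ^(-2) 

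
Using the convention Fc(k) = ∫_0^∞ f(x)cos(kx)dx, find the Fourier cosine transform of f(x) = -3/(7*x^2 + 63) -pi*exp(-3*k)/14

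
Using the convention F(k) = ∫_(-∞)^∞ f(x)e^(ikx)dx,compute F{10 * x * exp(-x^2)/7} 5 * I * sqrt(pi) * k * exp(-k^2/4)/7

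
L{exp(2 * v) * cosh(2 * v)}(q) (q - 2)/(q * (q - 4))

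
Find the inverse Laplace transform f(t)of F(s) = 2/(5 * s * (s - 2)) 2 * exp(t) * sinh(t)/5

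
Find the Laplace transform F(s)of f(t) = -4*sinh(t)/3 -4/(3*s^2-3)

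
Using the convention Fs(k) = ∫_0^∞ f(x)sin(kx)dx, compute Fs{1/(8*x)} pi/16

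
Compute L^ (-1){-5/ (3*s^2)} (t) -5*t/3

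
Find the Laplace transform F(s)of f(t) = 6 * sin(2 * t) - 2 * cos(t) 12/(s^2 + 4) - 2 * s/(s^2 + 1)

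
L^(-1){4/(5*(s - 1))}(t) 4*exp(t)/5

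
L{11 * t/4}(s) 11/(4 * s^2)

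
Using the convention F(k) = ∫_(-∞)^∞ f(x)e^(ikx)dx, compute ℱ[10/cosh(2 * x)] 5 * pi/cosh(pi * k/4)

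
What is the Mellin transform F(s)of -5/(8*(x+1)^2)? 5*pi*(s - 1)/(8*sin(pi*s))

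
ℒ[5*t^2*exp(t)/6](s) 5/(3*(s - 1)^3)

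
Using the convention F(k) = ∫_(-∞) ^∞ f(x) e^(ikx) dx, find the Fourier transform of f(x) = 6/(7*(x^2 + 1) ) 6*pi*exp(-Abs(k) ) /7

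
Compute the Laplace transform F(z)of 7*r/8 7/(8*z^2)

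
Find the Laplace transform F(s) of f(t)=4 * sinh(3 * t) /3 4/(s^2-9) 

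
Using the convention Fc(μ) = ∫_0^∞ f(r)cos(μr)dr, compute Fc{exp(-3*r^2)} sqrt(3)*sqrt(pi)*exp(-μ^2/12)/6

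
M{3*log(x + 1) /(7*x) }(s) -3*pi*csc(pi*s) /(7*s - 7) 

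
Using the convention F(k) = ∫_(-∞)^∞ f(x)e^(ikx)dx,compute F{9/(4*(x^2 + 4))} 9*pi*exp(-2*Abs(k))/8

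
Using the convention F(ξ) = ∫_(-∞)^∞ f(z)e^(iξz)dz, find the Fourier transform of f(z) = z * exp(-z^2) I * sqrt(pi) * ξ * exp(-ξ^2/4)/2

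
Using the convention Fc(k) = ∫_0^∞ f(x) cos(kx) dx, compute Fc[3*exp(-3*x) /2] 9/(2*(k^2 + 9) ) 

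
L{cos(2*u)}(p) p/(p^2 + 4)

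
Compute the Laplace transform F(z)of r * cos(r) (z^2 - 1)/(z^2 + 1)^2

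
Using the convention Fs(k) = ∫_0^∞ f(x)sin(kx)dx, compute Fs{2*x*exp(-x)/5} 4*k/(5*(k^2 + 1)^2)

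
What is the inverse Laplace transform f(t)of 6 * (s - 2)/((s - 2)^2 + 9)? 6 * exp(2 * t) * cos(3 * t)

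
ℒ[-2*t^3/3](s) -4/s^4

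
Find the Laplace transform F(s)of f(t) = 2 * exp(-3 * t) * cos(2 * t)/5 2 * (s+3)/(5 * ((s+3)^2+4))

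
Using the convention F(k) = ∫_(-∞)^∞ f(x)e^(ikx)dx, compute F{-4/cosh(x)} -4 * pi/cosh(pi * k/2)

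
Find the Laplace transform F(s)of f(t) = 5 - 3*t 5/s - 3/s^2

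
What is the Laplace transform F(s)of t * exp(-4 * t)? (s + 4)^(-2)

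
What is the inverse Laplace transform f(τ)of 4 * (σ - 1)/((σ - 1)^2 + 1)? 4 * exp(τ) * cos(τ)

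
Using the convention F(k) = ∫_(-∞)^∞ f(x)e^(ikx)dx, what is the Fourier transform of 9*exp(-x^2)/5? 9*sqrt(pi)*exp(-k^2/4)/5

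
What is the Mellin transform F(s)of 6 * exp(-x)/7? 6 * gamma(s)/7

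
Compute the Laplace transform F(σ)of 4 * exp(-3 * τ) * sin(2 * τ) 8/((σ + 3)^2 + 4)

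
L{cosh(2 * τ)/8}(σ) σ/(8 * (σ^2-4))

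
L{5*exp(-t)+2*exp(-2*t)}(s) 2/(s+2)+5/(s+1)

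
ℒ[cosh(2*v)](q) q/(q^2 - 4)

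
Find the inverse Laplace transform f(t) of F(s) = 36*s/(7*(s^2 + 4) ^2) 9*t*sin(2*t) /7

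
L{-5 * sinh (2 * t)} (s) -10/ (s^2 - 4)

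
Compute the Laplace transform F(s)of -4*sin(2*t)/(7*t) -4*atan(2/s)/7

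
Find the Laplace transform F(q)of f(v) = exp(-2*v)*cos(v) (q + 2)/((q + 2)^2 + 1)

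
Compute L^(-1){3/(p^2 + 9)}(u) sin(3 * u)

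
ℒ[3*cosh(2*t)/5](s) 3*s/(5*(s^2 - 4))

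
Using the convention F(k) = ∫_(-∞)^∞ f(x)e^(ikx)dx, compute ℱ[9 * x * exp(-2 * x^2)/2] 9 * sqrt(2) * I * sqrt(pi) * k * exp(-k^2/8)/16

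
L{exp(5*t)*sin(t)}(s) 1/((s - 5)^2 + 1)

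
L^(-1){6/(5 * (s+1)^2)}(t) 6 * t * exp(-t)/5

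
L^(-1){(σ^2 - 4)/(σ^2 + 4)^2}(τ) τ*cos(2*τ)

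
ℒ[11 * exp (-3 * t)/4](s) 11/ (4 * (s + 3))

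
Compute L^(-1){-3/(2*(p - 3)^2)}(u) -3*u*exp(3*u)/2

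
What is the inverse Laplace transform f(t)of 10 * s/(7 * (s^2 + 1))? 10 * cos(t)/7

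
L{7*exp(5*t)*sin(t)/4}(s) 7/(4*((s - 5)^2 + 1))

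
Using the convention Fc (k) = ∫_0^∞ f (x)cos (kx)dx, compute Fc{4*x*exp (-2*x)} 4*(4 - k^2)/ (k^2 + 4)^2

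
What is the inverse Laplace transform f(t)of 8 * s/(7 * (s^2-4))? 8 * cosh(2 * t)/7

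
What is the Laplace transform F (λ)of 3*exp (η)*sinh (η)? 3/ (λ*(λ - 2))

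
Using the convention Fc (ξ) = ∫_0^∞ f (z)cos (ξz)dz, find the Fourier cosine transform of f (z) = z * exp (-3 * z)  (9 - ξ^2)/ (ξ^2 + 9)^2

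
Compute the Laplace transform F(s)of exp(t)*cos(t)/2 (s - 1)/(2*((s - 1)^2 + 1))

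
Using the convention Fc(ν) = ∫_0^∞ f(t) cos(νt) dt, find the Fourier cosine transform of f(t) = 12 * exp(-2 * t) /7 24/(7 * (ν^2 + 4) ) 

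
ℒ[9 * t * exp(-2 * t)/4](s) 9/(4 * (s + 2)^2)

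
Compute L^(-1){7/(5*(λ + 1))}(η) 7*exp(-η)/5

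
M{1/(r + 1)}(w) pi*csc(pi*w)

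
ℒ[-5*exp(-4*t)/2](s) -5/(2*s + 8)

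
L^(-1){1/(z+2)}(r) exp(-2*r)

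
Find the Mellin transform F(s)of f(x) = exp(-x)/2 gamma(s)/2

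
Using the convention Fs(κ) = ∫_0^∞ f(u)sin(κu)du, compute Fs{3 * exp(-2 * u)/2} 3 * κ/(2 * (κ^2 + 4))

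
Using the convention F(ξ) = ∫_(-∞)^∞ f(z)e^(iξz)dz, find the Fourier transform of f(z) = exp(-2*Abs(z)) 4/(ξ^2 + 4)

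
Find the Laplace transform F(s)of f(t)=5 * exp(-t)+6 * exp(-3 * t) 6/(s+3)+5/(s+1)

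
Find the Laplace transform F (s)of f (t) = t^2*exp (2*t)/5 2/ (5*(s - 2)^3)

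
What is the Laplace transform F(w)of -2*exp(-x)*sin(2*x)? -4/((w+1)^2+4)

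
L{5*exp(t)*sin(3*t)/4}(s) 15/(4*((s - 1)^2 + 9))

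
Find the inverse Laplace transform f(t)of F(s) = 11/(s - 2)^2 11*t*exp(2*t)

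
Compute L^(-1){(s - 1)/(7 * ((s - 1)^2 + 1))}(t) exp(t) * cos(t)/7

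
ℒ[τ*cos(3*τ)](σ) (σ^2 - 9)/(σ^2 + 9)^2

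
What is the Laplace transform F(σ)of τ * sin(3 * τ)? 6 * σ/(σ^2 + 9)^2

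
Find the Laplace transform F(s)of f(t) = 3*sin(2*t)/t 3*atan(2/s)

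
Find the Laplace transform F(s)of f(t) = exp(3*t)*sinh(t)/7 1/(7*((s - 3)^2 - 1))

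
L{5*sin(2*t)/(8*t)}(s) 5*atan(2/s)/8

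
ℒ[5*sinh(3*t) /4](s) 15/(4*(s^2 - 9) ) 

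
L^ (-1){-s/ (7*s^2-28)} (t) -cosh (2*t)/7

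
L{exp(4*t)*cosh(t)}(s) (s - 4)/((s - 4)^2 - 1)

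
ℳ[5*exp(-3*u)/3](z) 5*gamma(z)/(3*3^z)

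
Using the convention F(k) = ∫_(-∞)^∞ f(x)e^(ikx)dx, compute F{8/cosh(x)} 8 * pi/cosh(pi * k/2)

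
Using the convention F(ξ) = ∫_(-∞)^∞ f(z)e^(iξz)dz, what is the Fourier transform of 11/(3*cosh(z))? 11*pi/(3*cosh(pi*ξ/2))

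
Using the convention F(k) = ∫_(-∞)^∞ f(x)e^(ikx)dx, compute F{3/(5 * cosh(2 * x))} 3 * pi/(10 * cosh(pi * k/4))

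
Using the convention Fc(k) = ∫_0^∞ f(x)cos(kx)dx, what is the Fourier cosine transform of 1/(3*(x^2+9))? pi*exp(-3*k)/18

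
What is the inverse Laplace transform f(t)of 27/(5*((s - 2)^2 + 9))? 9*exp(2*t)*sin(3*t)/5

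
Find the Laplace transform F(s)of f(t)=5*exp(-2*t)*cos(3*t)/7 5*(s + 2)/(7*((s + 2)^2 + 9))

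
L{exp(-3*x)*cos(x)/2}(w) (w + 3)/(2*((w + 3)^2 + 1))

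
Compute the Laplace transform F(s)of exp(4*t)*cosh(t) (s - 4)/((s - 4)^2 - 1)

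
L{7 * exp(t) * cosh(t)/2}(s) 7 * (s - 1)/(2 * s * (s - 2))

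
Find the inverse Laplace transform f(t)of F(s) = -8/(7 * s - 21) -8 * exp(3 * t)/7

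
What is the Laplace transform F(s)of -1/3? -1/(3*s)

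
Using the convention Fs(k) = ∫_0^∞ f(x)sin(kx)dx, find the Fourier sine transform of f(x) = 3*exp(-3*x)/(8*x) 3*atan(k/3)/8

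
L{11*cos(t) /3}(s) 11*s/(3*(s^2+1) ) 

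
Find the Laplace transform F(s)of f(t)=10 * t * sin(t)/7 20 * s/(7 * (s^2 + 1)^2)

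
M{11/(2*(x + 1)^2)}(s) -11*pi*(s - 1)/(2*sin(pi*s))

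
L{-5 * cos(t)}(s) -5 * s/(s^2 + 1)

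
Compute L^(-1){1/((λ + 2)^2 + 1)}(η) exp(-2 * η) * sin(η)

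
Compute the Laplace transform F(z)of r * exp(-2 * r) (z + 2)^(-2)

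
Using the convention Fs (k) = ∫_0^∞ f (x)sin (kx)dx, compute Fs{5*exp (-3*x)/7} 5*k/ (7*(k^2 + 9))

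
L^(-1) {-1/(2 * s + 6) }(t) -exp(-3 * t) /2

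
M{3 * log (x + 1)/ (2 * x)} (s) -3 * pi * csc (pi * s)/ (2 * s - 2)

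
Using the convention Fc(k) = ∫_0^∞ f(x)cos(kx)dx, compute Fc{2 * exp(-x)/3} 2/(3 * (k^2 + 1))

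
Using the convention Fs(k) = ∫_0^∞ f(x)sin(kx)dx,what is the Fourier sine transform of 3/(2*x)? 3*pi/4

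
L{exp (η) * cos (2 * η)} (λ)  (λ - 1)/ ( (λ - 1)^2+4)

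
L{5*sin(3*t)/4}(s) 15/(4*(s^2 + 9))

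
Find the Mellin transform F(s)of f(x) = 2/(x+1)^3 gamma(s)*gamma(3 - s)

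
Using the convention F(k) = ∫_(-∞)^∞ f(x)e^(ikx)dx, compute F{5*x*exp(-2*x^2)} 5*sqrt(2)*I*sqrt(pi)*k*exp(-k^2/8)/8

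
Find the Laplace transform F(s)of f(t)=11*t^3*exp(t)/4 33/(2*(s - 1)^4)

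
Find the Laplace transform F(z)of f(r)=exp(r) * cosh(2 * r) (z - 1)/((z - 1)^2 - 4)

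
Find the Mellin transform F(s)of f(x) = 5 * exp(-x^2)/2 5 * gamma(s/2)/4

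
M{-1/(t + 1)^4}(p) pi * (p - 3) * (p - 2) * (p - 1)/(6 * sin(pi * p))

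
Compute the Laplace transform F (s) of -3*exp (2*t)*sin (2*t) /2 -3/ ( (s - 2) ^2 + 4) 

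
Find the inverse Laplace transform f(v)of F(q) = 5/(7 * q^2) 5 * v/7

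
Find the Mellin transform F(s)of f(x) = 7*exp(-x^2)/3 7*gamma(s/2)/6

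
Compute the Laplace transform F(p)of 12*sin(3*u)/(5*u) 12*atan(3/p)/5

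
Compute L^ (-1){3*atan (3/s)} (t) 3*sin (3*t)/t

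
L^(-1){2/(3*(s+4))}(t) 2*exp(-4*t)/3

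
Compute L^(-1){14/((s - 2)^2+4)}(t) 7*exp(2*t)*sin(2*t)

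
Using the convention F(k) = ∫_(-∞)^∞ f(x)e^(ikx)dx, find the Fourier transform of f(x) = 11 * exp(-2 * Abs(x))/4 11/(k^2+4)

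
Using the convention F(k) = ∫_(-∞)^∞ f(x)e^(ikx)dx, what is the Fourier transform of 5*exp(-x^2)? 5*sqrt(pi)*exp(-k^2/4)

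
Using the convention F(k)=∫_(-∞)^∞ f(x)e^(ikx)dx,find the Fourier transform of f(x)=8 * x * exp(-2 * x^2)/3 sqrt(2) * I * sqrt(pi) * k * exp(-k^2/8)/3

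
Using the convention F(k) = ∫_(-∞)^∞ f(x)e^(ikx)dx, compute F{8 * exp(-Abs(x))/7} 16/(7 * (k^2 + 1))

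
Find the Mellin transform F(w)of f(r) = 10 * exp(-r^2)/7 5 * gamma(w/2)/7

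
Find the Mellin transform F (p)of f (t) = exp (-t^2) gamma (p/2)/2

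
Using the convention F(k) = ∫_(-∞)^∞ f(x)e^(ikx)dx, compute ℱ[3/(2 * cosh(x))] 3 * pi/(2 * cosh(pi * k/2))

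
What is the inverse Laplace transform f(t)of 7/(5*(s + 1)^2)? 7*t*exp(-t)/5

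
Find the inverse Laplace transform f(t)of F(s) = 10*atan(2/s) 10*sin(2*t)/t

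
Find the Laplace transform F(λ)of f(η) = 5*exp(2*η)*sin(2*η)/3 10/(3*((λ - 2)^2 + 4))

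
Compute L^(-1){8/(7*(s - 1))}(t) 8*exp(t)/7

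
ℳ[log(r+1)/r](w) -pi*csc(pi*w)/(w - 1)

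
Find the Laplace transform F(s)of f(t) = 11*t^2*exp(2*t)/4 11/(2*(s - 2)^3)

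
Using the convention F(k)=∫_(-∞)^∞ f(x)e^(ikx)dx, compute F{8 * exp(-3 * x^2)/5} 8 * sqrt(3) * sqrt(pi) * exp(-k^2/12)/15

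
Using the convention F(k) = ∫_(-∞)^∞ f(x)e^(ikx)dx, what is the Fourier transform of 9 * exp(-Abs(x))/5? 18/(5 * (k^2 + 1))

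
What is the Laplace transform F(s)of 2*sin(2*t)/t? 2*atan(2/s)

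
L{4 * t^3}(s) 24/s^4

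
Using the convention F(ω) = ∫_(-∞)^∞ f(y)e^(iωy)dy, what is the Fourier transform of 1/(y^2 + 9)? pi * exp(-3 * Abs(ω))/3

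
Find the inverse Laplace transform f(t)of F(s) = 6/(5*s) 6/5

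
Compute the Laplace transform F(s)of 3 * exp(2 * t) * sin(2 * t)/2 3/((s - 2)^2+4)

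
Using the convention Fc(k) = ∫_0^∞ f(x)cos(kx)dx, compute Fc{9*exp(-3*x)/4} 27/(4*(k^2 + 9))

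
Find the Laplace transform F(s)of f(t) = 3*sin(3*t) 9/(s^2+9)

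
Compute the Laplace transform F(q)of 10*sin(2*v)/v 10*atan(2/q)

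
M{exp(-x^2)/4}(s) gamma(s/2)/8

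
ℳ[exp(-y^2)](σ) gamma(σ/2)/2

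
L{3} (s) 3/s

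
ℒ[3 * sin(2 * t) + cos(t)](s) 6/(s^2 + 4) + s/(s^2 + 1)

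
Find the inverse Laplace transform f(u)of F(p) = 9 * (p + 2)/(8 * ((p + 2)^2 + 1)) 9 * exp(-2 * u) * cos(u)/8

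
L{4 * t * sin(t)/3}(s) 8 * s/(3 * (s^2 + 1)^2)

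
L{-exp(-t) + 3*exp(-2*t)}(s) 3/(s + 2) - 1/(s + 1)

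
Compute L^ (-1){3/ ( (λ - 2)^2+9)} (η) exp (2 * η) * sin (3 * η)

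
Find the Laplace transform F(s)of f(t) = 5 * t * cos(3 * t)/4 5 * (s^2 - 9)/(4 * (s^2 + 9)^2)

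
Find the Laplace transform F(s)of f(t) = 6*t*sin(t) 12*s/(s^2 + 1)^2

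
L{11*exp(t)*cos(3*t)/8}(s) 11*(s - 1)/(8*((s - 1)^2 + 9))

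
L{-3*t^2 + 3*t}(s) 3/s^2 - 6/s^3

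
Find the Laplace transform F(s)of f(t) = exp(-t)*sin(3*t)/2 3/(2*((s + 1)^2 + 9))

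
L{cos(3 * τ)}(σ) σ/(σ^2 + 9)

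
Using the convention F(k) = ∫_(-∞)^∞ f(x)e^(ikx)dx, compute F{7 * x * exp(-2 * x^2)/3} 7 * sqrt(2) * I * sqrt(pi) * k * exp(-k^2/8)/24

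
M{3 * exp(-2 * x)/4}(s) 3 * gamma(s)/(4 * 2^s)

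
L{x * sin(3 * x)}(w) 6 * w/(w^2 + 9)^2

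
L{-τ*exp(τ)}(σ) -1/(σ - 1)^2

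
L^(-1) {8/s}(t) 8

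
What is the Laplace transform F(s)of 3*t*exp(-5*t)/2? 3/(2*(s + 5)^2)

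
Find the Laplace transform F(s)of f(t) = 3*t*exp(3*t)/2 3/(2*(s - 3)^2)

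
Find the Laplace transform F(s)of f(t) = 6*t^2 12/s^3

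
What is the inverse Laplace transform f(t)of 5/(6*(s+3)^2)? 5*t*exp(-3*t)/6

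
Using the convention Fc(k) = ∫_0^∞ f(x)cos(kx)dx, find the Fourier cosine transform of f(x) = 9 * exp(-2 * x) 18/(k^2 + 4)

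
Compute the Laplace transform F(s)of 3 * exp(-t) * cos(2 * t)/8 3 * (s + 1)/(8 * ((s + 1)^2 + 4))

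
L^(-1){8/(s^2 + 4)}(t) 4*sin(2*t)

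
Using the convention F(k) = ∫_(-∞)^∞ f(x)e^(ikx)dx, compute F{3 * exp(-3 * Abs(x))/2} 9/(k^2 + 9)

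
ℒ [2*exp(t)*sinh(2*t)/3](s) 4/(3*((s - 1)^2 - 4))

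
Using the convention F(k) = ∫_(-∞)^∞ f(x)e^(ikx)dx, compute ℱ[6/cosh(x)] 6*pi/cosh(pi*k/2)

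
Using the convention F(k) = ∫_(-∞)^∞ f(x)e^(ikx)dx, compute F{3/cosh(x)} 3*pi/cosh(pi*k/2)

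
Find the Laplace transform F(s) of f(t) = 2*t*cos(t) 2*(s^2 - 1) /(s^2+1) ^2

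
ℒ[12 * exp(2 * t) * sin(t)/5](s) 12/(5 * ((s - 2)^2 + 1))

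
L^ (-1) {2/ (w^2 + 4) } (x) sin (2*x) 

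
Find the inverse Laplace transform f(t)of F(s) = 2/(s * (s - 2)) 2 * exp(t) * sinh(t)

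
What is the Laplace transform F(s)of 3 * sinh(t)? 3/(s^2 - 1)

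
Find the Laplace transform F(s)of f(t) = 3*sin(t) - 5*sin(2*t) 3/(s^2 + 1) - 10/(s^2 + 4)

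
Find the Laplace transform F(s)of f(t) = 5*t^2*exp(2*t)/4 5/(2*(s - 2)^3)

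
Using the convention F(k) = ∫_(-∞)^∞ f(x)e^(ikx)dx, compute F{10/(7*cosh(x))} 10*pi/(7*cosh(pi*k/2))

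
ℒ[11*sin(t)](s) 11/(s^2 + 1) 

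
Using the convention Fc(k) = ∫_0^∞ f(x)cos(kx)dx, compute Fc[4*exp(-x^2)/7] 2*sqrt(pi)*exp(-k^2/4)/7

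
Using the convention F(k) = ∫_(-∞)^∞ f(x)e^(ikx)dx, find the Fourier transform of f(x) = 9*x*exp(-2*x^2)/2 9*sqrt(2)*I*sqrt(pi)*k*exp(-k^2/8)/16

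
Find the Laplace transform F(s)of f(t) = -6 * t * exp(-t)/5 -6/(5 * (s + 1)^2)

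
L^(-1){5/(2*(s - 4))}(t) 5*exp(4*t)/2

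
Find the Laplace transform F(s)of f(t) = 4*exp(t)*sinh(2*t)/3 8/(3*((s - 1)^2 - 4))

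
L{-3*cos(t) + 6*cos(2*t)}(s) 6*s/(s^2 + 4) - 3*s/(s^2 + 1)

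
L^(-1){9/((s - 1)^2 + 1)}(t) 9*exp(t)*sin(t)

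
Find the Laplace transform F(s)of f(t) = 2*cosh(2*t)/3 2*s/(3*(s^2 - 4))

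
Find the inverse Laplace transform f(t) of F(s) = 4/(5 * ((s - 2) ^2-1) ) 4 * exp(2 * t) * sinh(t) /5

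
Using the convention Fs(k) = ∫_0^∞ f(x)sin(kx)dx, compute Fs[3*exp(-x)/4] 3*k/(4*(k^2 + 1))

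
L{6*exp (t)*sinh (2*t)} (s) 12/ ( (s - 1)^2 - 4)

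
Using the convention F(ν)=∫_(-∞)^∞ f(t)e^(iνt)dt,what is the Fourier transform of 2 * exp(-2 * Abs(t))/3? 8/(3 * (ν^2 + 4))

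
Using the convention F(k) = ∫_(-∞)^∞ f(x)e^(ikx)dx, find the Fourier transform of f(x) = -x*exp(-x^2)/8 -I*sqrt(pi)*k*exp(-k^2/4)/16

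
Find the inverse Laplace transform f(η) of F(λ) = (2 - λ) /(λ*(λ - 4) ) -exp(2*η)*cosh(2*η) 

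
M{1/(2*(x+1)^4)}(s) gamma(s)*gamma(4 - s)/12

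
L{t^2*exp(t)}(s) 2/(s - 1)^3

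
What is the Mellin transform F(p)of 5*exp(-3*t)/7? 5*gamma(p)/(7*3^p)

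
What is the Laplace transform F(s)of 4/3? 4/(3*s)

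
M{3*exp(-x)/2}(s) 3*gamma(s)/2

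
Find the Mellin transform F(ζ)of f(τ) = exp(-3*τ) gamma(ζ)/3^ζ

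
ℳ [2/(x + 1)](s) 2*pi*csc(pi*s) 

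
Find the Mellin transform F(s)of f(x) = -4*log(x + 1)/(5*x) 4*pi*csc(pi*s)/(5*(s - 1))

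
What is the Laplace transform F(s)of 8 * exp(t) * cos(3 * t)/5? 8 * (s - 1)/(5 * ((s - 1)^2 + 9))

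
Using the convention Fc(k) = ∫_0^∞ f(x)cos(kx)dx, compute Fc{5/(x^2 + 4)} 5 * pi * exp(-2 * k)/4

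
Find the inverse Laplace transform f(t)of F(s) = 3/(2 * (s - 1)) 3 * exp(t)/2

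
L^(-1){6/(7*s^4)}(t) t^3/7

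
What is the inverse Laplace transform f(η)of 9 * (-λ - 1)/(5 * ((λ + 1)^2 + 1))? -9 * exp(-η) * cos(η)/5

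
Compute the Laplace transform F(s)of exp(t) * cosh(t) (s - 1)/(s * (s - 2))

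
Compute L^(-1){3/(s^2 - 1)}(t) 3 * sinh(t)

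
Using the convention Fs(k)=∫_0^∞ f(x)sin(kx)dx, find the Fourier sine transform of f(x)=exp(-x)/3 k/(3*(k^2 + 1))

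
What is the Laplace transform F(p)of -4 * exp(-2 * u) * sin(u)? -4/((p + 2)^2 + 1)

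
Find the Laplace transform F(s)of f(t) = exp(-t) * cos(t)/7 (s + 1)/(7 * ((s + 1)^2 + 1))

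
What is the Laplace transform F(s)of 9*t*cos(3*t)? 9*(s^2 - 9)/(s^2 + 9)^2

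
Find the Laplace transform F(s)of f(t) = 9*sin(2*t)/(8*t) 9*atan(2/s)/8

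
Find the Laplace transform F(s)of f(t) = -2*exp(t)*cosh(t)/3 2*(1 - s)/(3*s*(s - 2))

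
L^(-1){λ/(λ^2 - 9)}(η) cosh(3*η)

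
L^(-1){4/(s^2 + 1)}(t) 4*sin(t)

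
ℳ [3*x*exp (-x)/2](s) 3*gamma (s+1)/2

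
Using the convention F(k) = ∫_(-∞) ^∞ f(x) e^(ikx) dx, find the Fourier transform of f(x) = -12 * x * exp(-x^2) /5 -6 * I * sqrt(pi) * k * exp(-k^2/4) /5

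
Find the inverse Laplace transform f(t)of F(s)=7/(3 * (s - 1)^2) 7 * t * exp(t)/3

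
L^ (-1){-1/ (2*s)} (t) -1/2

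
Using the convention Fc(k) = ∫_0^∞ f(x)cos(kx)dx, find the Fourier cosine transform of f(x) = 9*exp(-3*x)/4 27/(4*(k^2 + 9))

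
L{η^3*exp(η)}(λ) 6/(λ - 1)^4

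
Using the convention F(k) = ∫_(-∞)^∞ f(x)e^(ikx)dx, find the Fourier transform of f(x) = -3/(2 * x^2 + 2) -3 * pi * exp(-Abs(k))/2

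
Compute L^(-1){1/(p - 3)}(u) exp(3*u)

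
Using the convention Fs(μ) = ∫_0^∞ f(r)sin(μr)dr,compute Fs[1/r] pi/2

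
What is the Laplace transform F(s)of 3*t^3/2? 9/s^4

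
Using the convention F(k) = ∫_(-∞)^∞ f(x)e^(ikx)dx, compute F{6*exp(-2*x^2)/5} 3*sqrt(2)*sqrt(pi)*exp(-k^2/8)/5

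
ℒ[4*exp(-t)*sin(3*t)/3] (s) 4/((s + 1)^2 + 9)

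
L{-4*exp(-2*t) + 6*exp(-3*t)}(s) 6/(s + 3) - 4/(s + 2)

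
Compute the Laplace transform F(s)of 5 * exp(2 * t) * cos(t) 5 * (s - 2)/((s - 2)^2 + 1)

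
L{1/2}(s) 1/(2*s)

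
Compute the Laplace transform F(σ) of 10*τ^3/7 60/(7*σ^4) 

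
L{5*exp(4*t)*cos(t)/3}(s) 5*(s - 4)/(3*((s - 4)^2 + 1))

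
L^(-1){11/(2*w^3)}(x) 11*x^2/4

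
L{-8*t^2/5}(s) -16/(5*s^3)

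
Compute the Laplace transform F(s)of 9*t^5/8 135/s^6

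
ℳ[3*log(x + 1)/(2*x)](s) -3*pi*csc(pi*s)/(2*s - 2)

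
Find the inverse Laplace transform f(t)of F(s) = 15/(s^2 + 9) 5*sin(3*t)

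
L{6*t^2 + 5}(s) 12/s^3 + 5/s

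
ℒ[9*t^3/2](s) 27/s^4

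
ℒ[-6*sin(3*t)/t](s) -6*atan(3/s)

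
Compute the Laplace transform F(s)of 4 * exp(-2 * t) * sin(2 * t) 8/((s + 2)^2 + 4)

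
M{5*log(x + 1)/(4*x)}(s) -5*pi*csc(pi*s)/(4*s - 4)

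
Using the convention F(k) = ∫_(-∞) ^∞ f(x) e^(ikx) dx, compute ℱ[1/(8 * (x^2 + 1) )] pi * exp(-Abs(k) ) /8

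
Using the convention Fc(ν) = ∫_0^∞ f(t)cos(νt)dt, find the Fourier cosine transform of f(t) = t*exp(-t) (1 - ν^2)/(ν^2+1)^2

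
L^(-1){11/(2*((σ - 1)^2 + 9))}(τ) 11*exp(τ)*sin(3*τ)/6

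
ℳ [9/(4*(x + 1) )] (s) 9*pi*csc(pi*s) /4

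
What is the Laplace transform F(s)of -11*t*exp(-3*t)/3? -11/(3*(s+3)^2)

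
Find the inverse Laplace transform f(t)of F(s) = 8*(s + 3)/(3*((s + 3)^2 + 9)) 8*exp(-3*t)*cos(3*t)/3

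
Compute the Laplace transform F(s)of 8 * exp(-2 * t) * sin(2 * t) 16/((s+2)^2+4)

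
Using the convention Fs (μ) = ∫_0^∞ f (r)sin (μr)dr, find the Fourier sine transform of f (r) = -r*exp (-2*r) -4*μ/ (μ^2 + 4)^2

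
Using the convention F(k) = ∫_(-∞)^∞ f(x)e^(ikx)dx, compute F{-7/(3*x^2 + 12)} -7*pi*exp(-2*Abs(k))/6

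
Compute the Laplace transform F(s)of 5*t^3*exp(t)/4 15/(2*(s - 1)^4)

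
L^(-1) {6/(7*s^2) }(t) 6*t/7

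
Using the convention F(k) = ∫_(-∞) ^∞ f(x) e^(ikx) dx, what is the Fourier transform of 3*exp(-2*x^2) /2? 3*sqrt(2)*sqrt(pi)*exp(-k^2/8) /4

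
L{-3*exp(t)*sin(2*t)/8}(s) -3/(4*(s - 1)^2 + 16)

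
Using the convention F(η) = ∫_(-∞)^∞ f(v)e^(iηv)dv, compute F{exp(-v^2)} sqrt(pi) * exp(-η^2/4)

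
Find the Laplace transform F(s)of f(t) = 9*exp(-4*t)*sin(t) 9/((s + 4)^2 + 1)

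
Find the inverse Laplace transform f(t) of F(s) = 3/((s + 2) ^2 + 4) 3*exp(-2*t)*sin(2*t) /2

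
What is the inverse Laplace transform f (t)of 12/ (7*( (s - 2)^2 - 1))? 12*exp (2*t)*sinh (t)/7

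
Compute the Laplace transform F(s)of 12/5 12/(5*s)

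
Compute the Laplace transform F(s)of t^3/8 3/(4 * s^4)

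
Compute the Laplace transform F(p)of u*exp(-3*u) (p + 3)^(-2)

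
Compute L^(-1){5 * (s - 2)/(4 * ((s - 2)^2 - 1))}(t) 5 * exp(2 * t) * cosh(t)/4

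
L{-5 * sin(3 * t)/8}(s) -15/(8 * s^2 + 72)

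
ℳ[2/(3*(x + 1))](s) 2*pi*csc(pi*s)/3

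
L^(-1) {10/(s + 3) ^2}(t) 10*t*exp(-3*t) 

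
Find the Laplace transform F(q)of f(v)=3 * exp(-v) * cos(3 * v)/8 3 * (q + 1)/(8 * ((q + 1)^2 + 9))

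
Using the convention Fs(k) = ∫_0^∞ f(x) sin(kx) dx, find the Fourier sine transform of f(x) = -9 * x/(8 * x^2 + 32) -9 * pi * exp(-2 * k) /16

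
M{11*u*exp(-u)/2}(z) 11*gamma(z + 1)/2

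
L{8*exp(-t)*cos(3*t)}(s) 8*(s + 1)/((s + 1)^2 + 9)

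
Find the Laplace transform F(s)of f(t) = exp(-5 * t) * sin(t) 1/((s + 5)^2 + 1)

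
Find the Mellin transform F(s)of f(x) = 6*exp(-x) 6*gamma(s)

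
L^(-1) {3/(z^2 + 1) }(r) 3*sin(r) 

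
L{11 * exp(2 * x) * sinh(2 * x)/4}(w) 11/(2 * w * (w - 4))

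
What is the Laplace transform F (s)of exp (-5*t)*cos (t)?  (s+5)/ ( (s+5)^2+1)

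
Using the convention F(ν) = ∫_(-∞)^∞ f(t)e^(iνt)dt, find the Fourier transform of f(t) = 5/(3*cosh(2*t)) 5*pi/(6*cosh(pi*ν/4))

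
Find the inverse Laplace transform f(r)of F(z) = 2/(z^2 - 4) sinh(2 * r)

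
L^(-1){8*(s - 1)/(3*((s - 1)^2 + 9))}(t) 8*exp(t)*cos(3*t)/3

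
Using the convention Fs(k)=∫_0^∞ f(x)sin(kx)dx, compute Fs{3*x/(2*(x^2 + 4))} 3*pi*exp(-2*k)/4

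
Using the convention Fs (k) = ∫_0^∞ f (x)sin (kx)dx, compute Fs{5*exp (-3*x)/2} 5*k/ (2*(k^2 + 9))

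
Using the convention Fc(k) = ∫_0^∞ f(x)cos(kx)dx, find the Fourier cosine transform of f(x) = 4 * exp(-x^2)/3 2 * sqrt(pi) * exp(-k^2/4)/3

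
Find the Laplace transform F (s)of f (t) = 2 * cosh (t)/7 2 * s/ (7 * (s^2-1))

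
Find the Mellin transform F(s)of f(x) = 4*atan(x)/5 -2*pi*sec(pi*s/2)/(5*s)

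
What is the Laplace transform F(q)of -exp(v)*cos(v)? (1 - q)/((q - 1)^2 + 1)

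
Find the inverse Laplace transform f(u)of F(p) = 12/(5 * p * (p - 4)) 6 * exp(2 * u) * sinh(2 * u)/5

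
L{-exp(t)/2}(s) -1/(2 * s - 2)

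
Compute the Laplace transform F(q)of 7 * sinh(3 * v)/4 21/(4 * (q^2 - 9))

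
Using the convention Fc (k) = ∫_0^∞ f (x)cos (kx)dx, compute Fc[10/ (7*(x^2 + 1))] 5*pi*exp (-k)/7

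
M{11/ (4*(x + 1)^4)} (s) 11*gamma (s)*gamma (4 - s)/24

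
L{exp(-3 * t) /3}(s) 1/(3 * (s + 3) ) 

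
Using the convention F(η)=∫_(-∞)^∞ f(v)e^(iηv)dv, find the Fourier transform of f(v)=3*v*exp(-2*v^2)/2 3*sqrt(2)*I*sqrt(pi)*η*exp(-η^2/8)/16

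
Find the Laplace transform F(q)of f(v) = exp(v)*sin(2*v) 2/((q - 1)^2 + 4)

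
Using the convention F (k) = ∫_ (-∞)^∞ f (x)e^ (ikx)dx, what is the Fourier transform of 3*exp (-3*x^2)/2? sqrt (3)*sqrt (pi)*exp (-k^2/12)/2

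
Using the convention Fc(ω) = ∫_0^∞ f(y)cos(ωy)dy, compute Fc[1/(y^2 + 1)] pi * exp(-ω)/2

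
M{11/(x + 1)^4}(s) 11 * gamma(s) * gamma(4 - s)/6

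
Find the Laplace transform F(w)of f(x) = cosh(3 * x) w/(w^2 - 9)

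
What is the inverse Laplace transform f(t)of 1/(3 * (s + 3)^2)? t * exp(-3 * t)/3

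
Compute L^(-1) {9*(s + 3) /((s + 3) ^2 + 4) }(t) 9*exp(-3*t)*cos(2*t) 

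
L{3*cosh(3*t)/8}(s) 3*s/(8*(s^2 - 9))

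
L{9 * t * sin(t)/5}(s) 18 * s/(5 * (s^2+1)^2)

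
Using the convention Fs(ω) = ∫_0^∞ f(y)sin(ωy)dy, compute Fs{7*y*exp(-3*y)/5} 42*ω/(5*(ω^2 + 9)^2)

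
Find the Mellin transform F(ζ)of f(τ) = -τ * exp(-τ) -gamma(ζ + 1)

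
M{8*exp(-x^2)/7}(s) 4*gamma(s/2)/7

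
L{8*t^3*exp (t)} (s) 48/ (s - 1)^4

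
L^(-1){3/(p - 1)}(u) 3 * exp(u)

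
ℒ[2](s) 2/s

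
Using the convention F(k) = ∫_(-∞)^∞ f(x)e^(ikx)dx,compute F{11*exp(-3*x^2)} 11*sqrt(3)*sqrt(pi)*exp(-k^2/12)/3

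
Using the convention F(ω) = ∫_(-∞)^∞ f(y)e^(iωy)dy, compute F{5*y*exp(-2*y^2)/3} 5*sqrt(2)*I*sqrt(pi)*ω*exp(-ω^2/8)/24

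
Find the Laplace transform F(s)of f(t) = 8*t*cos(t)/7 8*(s^2-1)/(7*(s^2 + 1)^2)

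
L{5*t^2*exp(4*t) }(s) 10/(s - 4) ^3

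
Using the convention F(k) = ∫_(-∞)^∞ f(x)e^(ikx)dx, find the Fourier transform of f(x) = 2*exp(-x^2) 2*sqrt(pi)*exp(-k^2/4)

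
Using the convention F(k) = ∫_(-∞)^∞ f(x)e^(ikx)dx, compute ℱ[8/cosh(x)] 8 * pi/cosh(pi * k/2)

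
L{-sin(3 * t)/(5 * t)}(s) -atan(3/s)/5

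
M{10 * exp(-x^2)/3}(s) 5 * gamma(s/2)/3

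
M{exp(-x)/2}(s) gamma(s)/2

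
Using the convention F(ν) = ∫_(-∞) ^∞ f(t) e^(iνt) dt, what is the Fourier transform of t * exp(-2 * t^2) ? sqrt(2) * I * sqrt(pi) * ν * exp(-ν^2/8) /8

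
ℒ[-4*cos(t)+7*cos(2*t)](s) 7*s/(s^2+4)-4*s/(s^2+1)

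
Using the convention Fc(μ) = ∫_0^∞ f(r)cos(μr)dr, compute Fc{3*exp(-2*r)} 6/(μ^2 + 4)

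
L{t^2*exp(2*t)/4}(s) 1/(2*(s - 2)^3)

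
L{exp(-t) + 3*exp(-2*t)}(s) 1/(s + 1) + 3/(s + 2)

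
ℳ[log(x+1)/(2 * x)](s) -pi * csc(pi * s)/(2 * s - 2)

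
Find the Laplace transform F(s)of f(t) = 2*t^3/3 4/s^4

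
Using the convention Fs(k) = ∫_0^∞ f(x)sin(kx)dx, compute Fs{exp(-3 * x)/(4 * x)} atan(k/3)/4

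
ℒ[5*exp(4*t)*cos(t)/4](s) 5*(s - 4)/(4*((s - 4)^2+1))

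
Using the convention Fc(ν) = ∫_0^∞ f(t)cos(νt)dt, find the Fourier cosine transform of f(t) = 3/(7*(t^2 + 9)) pi*exp(-3*ν)/14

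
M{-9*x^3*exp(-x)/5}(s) -9*gamma(s + 3)/5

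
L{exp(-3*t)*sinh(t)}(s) 1/((s + 3)^2-1)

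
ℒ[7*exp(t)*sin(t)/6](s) 7/(6*((s - 1)^2 + 1))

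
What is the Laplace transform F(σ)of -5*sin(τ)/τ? -5*atan(1/σ)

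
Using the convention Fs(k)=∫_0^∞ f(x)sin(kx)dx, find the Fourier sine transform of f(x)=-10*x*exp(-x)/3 -20*k/(3*(k^2 + 1)^2)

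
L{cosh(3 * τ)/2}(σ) σ/(2 * (σ^2 - 9))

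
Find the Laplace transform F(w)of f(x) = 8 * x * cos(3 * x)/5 8 * (w^2 - 9)/(5 * (w^2 + 9)^2)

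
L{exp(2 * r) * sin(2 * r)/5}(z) 2/(5 * ((z - 2)^2 + 4))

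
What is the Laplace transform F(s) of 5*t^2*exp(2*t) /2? 5/(s - 2) ^3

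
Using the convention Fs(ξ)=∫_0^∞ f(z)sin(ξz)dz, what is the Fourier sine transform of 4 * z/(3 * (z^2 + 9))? 2 * pi * exp(-3 * ξ)/3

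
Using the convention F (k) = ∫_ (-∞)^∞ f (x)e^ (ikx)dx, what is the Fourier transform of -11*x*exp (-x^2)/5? -11*I*sqrt (pi)*k*exp (-k^2/4)/10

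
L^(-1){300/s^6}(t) 5*t^5/2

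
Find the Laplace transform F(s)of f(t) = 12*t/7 12/(7*s^2)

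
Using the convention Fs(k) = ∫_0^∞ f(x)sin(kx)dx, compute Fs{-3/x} -3*pi/2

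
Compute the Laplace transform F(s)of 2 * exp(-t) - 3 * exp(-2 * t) 2/(s + 1) - 3/(s + 2)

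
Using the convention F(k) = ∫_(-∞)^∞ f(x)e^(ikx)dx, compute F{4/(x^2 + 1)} 4 * pi * exp(-Abs(k))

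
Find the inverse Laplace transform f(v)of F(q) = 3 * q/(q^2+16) 3 * cos(4 * v)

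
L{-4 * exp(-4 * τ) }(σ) -4/(σ+4) 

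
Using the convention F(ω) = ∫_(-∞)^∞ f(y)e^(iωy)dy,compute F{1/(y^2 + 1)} pi * exp(-Abs(ω))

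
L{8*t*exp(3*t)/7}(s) 8/(7*(s - 3)^2)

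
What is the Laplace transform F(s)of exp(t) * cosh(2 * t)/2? (s - 1)/(2 * ((s - 1)^2-4))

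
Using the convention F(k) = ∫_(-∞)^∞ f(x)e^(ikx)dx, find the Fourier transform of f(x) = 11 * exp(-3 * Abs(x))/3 22/(k^2+9)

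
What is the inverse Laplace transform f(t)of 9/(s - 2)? 9 * exp(2 * t)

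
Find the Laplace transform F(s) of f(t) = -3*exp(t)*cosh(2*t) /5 3*(1 - s) /(5*((s - 1) ^2 - 4) ) 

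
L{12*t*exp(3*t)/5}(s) 12/(5*(s - 3)^2)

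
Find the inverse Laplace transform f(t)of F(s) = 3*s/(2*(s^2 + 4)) 3*cos(2*t)/2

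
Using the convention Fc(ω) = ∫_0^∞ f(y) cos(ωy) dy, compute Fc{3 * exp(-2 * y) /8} 3/(4 * (ω^2 + 4) ) 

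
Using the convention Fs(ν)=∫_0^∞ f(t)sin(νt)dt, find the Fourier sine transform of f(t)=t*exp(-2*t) 4*ν/(ν^2 + 4)^2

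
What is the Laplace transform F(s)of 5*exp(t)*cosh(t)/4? 5*(s - 1)/(4*s*(s - 2))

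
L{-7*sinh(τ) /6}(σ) -7/(6*σ^2 - 6) 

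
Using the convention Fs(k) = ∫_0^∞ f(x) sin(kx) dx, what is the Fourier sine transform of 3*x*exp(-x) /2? 3*k/(k^2 + 1) ^2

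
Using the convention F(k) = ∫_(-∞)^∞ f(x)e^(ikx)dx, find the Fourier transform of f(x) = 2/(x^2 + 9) 2 * pi * exp(-3 * Abs(k))/3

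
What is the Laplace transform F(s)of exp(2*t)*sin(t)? 1/((s - 2)^2 + 1)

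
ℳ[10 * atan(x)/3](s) -5 * pi * sec(pi * s/2)/(3 * s)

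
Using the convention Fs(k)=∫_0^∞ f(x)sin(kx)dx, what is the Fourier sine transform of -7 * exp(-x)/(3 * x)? -7 * atan(k)/3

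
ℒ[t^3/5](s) 6/(5*s^4)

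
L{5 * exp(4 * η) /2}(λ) 5/(2 * (λ - 4) ) 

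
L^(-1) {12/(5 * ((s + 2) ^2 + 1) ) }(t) 12 * exp(-2 * t) * sin(t) /5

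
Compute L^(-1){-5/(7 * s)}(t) -5/7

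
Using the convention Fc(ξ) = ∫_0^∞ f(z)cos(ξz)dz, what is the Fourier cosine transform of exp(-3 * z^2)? sqrt(3) * sqrt(pi) * exp(-ξ^2/12)/6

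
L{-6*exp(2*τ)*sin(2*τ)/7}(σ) -12/(7*(σ - 2)^2 + 28)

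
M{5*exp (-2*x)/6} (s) 5*gamma (s)/ (6*2^s)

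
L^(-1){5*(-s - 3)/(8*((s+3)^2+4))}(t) -5*exp(-3*t)*cos(2*t)/8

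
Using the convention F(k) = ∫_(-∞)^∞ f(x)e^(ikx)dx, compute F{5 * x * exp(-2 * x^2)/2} 5 * sqrt(2) * I * sqrt(pi) * k * exp(-k^2/8)/16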